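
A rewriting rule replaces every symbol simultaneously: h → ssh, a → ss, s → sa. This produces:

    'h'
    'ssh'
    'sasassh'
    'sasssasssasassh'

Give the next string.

Replace each of the 15 characters of sasssasssasassh in place — sa ss sa sa sa ss sa sa sa ss sa ss sa sa ssh — and concatenate.

sasssasasasssasasasssasssasassh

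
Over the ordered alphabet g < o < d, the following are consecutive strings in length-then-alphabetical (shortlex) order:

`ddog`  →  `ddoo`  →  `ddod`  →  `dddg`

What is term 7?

Advancing 3 positions from dddg through dddg → dddo → dddd reaches term 7.

ggggg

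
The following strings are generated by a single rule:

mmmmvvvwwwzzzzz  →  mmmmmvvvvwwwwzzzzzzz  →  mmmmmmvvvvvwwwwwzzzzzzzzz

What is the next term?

mmmmmmmvvvvvvwwwwwwzzzzzzzzzzz

Each string has the form m^{n+2} v^{n+1} w^{n+1} z^{2n+1}, where the shown terms are n = 2, 3, 4.
Setting n = 5 gives 7, 6, 6, 11 characters in each block.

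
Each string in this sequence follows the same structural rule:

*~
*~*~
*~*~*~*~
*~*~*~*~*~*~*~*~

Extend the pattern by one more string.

Each string is two copies of the previous one concatenated.
Doubling *~*~*~*~*~*~*~*~:

*~*~*~*~*~*~*~*~*~*~*~*~*~*~*~*~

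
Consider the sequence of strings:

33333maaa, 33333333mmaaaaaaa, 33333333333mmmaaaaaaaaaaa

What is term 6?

33333333333333333333mmmmmmaaaaaaaaaaaaaaaaaaaaaaa

Reading off run lengths: 3 runs 5, 8, 11; m runs 1, 2, 3; a runs 3, 7, 11 — each is linear in n (n = 1, 2, …).
At n = 6 the blocks have lengths 20, 6, 23.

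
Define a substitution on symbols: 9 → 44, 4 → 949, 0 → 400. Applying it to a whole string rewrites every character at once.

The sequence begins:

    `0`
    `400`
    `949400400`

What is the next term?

Apply φ to 949400400 symbol by symbol: 9→44, 4→949, 9→44, 4→949, 0→400, 0→400, 4→949, 0→400, 0→400; joined: 44 949 44 949 400 400 949 400 400.

4494944949400400949400400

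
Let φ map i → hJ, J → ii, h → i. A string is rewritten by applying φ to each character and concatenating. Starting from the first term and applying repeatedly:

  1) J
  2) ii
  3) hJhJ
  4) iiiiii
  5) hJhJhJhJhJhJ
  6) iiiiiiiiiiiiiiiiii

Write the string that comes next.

Replace each of the 18 characters of iiiiiiiiiiiiiiiiii in place — hJ hJ hJ hJ hJ hJ hJ hJ hJ hJ hJ hJ hJ hJ hJ hJ hJ hJ — and concatenate.

hJhJhJhJhJhJhJhJhJhJhJhJhJhJhJhJhJhJ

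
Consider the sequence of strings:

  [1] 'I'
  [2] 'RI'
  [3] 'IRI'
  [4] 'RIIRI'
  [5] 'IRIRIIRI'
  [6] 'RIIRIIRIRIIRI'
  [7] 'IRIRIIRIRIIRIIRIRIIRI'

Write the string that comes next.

From term 3 onward, concatenate the second-to-last term with the last: I·RI = IRI, RI·IRI = RIIRI, …
Continuing: RIIRIIRIRIIRI · IRIRIIRIRIIRIIRIRIIRI gives term 8.

RIIRIIRIRIIRIIRIRIIRIRIIRIIRIRIIRI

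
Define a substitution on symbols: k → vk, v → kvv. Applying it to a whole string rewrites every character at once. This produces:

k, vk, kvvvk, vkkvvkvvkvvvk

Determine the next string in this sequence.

kvvvkvkkvvkvvvkkvvkvvvkkvvkvvkvvvk

φ(vkkvvkvvkvvvk) expands symbol-by-symbol to kvv vk vk kvv kvv vk kvv kvv vk kvv kvv kvv vk; joining the 13 pieces gives the next term.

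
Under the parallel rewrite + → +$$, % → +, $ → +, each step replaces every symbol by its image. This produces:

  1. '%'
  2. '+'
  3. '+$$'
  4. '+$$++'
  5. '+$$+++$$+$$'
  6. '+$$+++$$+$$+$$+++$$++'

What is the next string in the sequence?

+$$+++$$+$$+$$+++$$+++$$+++$$+$$+$$+++$$+$$

Applying the rule to each of the 21 symbols of +$$+++$$+$$+$$+++$$++ gives the pieces +$$ + + +$$ +$$ +$$ + + +$$ + + +$$ + + +$$ +$$ +$$ + + +$$ +$$, which concatenate to the answer.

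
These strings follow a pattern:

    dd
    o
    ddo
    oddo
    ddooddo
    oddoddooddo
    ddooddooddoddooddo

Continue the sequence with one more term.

oddoddooddoddooddooddoddooddo

This is a Fibonacci-style word recurrence s(k) = s(k−2)·s(k−1): e.g. dd·o = ddo.
So term 8 is oddoddooddo·ddooddooddoddooddo.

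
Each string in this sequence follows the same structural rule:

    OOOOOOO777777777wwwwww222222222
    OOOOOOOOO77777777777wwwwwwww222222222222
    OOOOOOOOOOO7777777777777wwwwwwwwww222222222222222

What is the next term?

OOOOOOOOOOOOO777777777777777wwwwwwwwwwww222222222222222222

The n-th term is 2n+1 O's then 2n+3 7's then 2n w's then 3n 2's, where the shown terms are n = 3, 4, 5.
Setting n = 6 gives 13, 15, 12, 18 characters in each block.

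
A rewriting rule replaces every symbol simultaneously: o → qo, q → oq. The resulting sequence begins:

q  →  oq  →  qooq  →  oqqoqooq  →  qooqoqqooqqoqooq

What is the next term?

Rewriting the 16 symbols of qooqoqqooqqoqooq one by one yields oq qo qo oq qo oq oq qo qo oq oq qo oq qo qo oq; concatenated:

oqqoqooqqooqoqqoqooqoqqooqqoqooq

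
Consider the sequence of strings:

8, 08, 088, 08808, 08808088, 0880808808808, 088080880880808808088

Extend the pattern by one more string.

0880808808808088080880880808808808

From term 3 onward, concatenate the last term with the second-to-last: 08·8 = 088, 088·08 = 08808, …
Continuing: 088080880880808808088 · 0880808808808 gives term 8.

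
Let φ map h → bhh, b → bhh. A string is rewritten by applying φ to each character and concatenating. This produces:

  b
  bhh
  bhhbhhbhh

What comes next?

bhhbhhbhhbhhbhhbhhbhhbhhbhh

Expanding bhhbhhbhh: b→bhh, h→bhh, h→bhh, b→bhh, h→bhh, h→bhh, b→bhh, h→bhh, h→bhh. Concatenated: bhh bhh bhh bhh bhh bhh bhh bhh bhh.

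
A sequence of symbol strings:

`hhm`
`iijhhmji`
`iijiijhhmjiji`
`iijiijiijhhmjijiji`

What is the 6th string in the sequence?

Every step adds iij to the front and ji to the end of the previous string.
From iijiijiijhhmjijiji, 2 further steps: iijiijiijhhmjijiji → iijiijiijiijhhmjijijiji → (answer).

iijiijiijiijiijhhmjijijijiji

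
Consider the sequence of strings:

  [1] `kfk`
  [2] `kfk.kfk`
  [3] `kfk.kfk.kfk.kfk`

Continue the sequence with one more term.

s(k+1) = s(k)·.·s(k) — each term doubles the last with '.' between the halves.
One more doubling of kfk.kfk.kfk.kfk gives the answer.

kfk.kfk.kfk.kfk.kfk.kfk.kfk.kfk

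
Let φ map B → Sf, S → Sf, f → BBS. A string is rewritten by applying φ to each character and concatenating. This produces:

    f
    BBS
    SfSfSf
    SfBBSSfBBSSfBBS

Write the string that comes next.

φ(SfBBSSfBBSSfBBS) expands symbol-by-symbol to Sf BBS Sf Sf Sf Sf BBS Sf Sf Sf Sf BBS Sf Sf Sf; joining the 15 pieces gives the next term.

SfBBSSfSfSfSfBBSSfSfSfSfBBSSfSfSf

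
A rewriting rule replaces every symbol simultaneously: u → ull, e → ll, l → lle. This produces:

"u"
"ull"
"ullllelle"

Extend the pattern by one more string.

ullllellellellellllellell

Apply φ to ullllelle symbol by symbol: u→ull, l→lle, l→lle, l→lle, l→lle, e→ll, l→lle, l→lle, e→ll; joined: ull lle lle lle lle ll lle lle ll.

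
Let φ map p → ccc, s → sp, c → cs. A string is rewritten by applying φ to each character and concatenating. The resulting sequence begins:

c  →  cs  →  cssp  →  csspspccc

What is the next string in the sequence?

csspspcccspccccscscs

Apply φ to csspspccc symbol by symbol: c→cs, s→sp, s→sp, p→ccc, s→sp, p→ccc, c→cs, c→cs, c→cs; joined: cs sp sp ccc sp ccc cs cs cs.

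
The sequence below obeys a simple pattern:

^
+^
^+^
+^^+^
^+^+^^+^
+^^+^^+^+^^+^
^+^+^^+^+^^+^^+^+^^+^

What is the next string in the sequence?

+^^+^^+^+^^+^^+^+^^+^+^^+^^+^+^^+^

From term 3 onward, concatenate the second-to-last term with the last: ^·+^ = ^+^, +^·^+^ = +^^+^, …
The next term joins +^^+^^+^+^^+^ and ^+^+^^+^+^^+^^+^+^^+^.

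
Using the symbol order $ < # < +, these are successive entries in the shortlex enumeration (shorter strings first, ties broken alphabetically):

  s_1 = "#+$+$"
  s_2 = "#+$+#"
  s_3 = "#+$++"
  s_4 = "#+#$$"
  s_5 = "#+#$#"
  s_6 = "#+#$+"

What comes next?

#+##$

Treat #+#$+ as a base-3 numeral over the given alphabet and add one, carrying through any trailing +'s.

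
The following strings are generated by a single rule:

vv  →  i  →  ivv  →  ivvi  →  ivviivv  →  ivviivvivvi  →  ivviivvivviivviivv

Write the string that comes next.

From term 3 onward, concatenate the last term with the second-to-last: i·vv = ivv, ivv·i = ivvi, …
The next term joins ivviivvivviivviivv and ivviivvivvi.

ivviivvivviivviivvivviivvivvi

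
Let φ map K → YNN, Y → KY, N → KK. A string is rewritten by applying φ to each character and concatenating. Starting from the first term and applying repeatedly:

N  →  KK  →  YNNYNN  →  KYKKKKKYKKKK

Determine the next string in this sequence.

YNNKYYNNYNNYNNYNNYNNKYYNNYNNYNNYNN

Apply φ to KYKKKKKYKKKK symbol by symbol: K→YNN, Y→KY, K→YNN, K→YNN, K→YNN, K→YNN, K→YNN, Y→KY, K→YNN, K→YNN, K→YNN, K→YNN; joined: YNN KY YNN YNN YNN YNN YNN KY YNN YNN YNN YNN.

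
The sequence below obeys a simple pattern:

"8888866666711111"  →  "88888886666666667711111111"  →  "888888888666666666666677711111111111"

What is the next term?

8888888888866666666666666666777711111111111111

The n-th term is 2n+3 8's then 4n+1 6's then n 7's then 3n+2 1's (n = 1, 2, …).
At n = 4 the blocks have lengths 11, 17, 4, 14.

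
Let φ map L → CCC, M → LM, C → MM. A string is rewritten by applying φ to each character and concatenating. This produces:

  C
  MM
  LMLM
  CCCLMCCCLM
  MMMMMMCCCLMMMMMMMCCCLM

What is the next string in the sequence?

Applying the rule to each of the 22 symbols of MMMMMMCCCLMMMMMMMCCCLM gives the pieces LM LM LM LM LM LM MM MM MM CCC LM LM LM LM LM LM LM MM MM MM CCC LM, which concatenate to the answer.

LMLMLMLMLMLMMMMMMMCCCLMLMLMLMLMLMLMMMMMMMCCCLM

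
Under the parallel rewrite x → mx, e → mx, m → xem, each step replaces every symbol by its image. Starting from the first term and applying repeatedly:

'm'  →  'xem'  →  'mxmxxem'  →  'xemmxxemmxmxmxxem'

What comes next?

φ(xemmxxemmxmxmxxem) expands symbol-by-symbol to mx mx xem xem mx mx mx xem xem mx xem mx xem mx mx mx xem; joining the 17 pieces gives the next term.

mxmxxemxemmxmxmxxemxemmxxemmxxemmxmxmxxem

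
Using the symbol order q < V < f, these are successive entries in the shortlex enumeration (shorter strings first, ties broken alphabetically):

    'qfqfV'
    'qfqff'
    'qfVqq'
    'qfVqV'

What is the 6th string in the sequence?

qfVVq

Advancing 2 positions from qfVqV through qfVqV → qfVqf reaches term 6.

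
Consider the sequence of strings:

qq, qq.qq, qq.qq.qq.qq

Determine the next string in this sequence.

Each string is two copies of the previous one joined by '.'.
Doubling qq.qq.qq.qq with '.' between the halves:

qq.qq.qq.qq.qq.qq.qq.qq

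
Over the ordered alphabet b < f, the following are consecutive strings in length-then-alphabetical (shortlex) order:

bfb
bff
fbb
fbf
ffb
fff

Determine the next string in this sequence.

bbbb

After fff the length-3 strings are exhausted; the first length-4 string is 4 copies of b.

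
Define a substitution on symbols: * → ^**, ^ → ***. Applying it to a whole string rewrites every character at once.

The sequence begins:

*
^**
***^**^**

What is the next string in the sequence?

^**^**^*****^**^*****^**^**

Apply φ to ***^**^** symbol by symbol: *→^**, *→^**, *→^**, ^→***, *→^**, *→^**, ^→***, *→^**, *→^**; joined: ^** ^** ^** *** ^** ^** *** ^** ^**.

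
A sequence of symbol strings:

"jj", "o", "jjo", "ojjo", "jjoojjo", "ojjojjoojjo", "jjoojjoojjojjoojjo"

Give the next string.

This is a Fibonacci-style word recurrence s(k) = s(k−2)·s(k−1): e.g. jj·o = jjo.
Continuing: ojjojjoojjo · jjoojjoojjojjoojjo gives term 8.

ojjojjoojjojjoojjoojjojjoojjo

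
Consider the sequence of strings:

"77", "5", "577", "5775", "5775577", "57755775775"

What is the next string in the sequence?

577557757755775577

This is a Fibonacci-style word recurrence s(k) = s(k−1)·s(k−2): e.g. 5·77 = 577.
Continuing: 57755775775 · 5775577 gives term 7.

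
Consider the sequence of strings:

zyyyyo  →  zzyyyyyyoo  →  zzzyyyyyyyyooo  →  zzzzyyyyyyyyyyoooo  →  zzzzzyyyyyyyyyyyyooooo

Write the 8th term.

zzzzzzzzyyyyyyyyyyyyyyyyyyoooooooo

Term n consists of n z's, followed by 2n+2 y's, followed by n o's (n = 1, 2, …).
At n = 8 the blocks have lengths 8, 18, 8.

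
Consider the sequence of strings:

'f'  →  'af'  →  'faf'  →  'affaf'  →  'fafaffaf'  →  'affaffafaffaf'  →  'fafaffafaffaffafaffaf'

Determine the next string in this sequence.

Each term (from the third on) is the two preceding terms concatenated in order: term 3 = f·af = faf.
Continuing: affaffafaffaf · fafaffafaffaffafaffaf gives term 8.

affaffafaffaffafaffafaffaffafaffaf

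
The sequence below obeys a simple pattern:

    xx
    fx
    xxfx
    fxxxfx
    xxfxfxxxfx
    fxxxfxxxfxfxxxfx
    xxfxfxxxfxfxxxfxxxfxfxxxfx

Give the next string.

Each term (from the third on) is the two preceding terms concatenated in order: term 3 = xx·fx = xxfx.
Continuing: fxxxfxxxfxfxxxfx · xxfxfxxxfxfxxxfxxxfxfxxxfx gives term 8.

fxxxfxxxfxfxxxfxxxfxfxxxfxfxxxfxxxfxfxxxfx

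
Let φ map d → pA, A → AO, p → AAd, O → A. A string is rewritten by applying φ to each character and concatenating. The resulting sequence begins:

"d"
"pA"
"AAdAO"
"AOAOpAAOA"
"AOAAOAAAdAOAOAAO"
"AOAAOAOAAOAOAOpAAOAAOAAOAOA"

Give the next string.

AOAAOAOAAOAAOAOAAOAAOAAAdAOAOAAOAOAAOAOAAOAAO

φ(AOAAOAOAAOAOAOpAAOAAOAAOAOA) expands symbol-by-symbol to AO A AO AO A AO A AO AO A AO A AO A AAd AO AO A AO AO A AO AO A AO A AO; joining the 27 pieces gives the next term.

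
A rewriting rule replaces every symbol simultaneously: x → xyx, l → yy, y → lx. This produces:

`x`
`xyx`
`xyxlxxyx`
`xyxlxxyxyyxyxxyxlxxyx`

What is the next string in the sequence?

Rewriting the 21 symbols of xyxlxxyxyyxyxxyxlxxyx one by one yields xyx lx xyx yy xyx xyx lx xyx lx lx xyx lx xyx xyx lx xyx yy xyx xyx lx xyx; concatenated:

xyxlxxyxyyxyxxyxlxxyxlxlxxyxlxxyxxyxlxxyxyyxyxxyxlxxyx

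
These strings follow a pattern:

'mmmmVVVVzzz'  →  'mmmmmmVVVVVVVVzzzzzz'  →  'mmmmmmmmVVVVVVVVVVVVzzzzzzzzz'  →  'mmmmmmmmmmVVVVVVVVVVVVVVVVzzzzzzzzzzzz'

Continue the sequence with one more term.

Term n consists of 2n+2 m's, followed by 4n V's, followed by 3n z's (n = 1, 2, …).
For the next term, n = 5, so the run lengths are 12, 20, 15.

mmmmmmmmmmmmVVVVVVVVVVVVVVVVVVVVzzzzzzzzzzzzzzz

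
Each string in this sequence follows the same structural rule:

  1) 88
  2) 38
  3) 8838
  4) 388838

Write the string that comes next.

8838388838

From term 3 onward, concatenate the second-to-last term with the last: 88·38 = 8838, 38·8838 = 388838, …
The next term joins 8838 and 388838.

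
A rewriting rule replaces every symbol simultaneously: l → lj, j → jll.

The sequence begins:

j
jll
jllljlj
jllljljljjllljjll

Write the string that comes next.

Replace each of the 17 characters of jllljljljjllljjll in place — jll lj lj lj jll lj jll lj jll jll lj lj lj jll jll lj lj — and concatenate.

jllljljljjllljjllljjlljllljljljjlljllljlj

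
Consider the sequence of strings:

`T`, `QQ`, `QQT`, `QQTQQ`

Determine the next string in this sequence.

From term 3 onward, concatenate the last term with the second-to-last: QQ·T = QQT, QQT·QQ = QQTQQ, …
The next term joins QQTQQ and QQT.

QQTQQQQT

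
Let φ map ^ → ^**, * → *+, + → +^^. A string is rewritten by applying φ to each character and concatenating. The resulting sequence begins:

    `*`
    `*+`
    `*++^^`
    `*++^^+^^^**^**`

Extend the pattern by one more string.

*++^^+^^^**^**+^^^**^**^***+*+^***+*+

Applying the rule to each of the 14 symbols of *++^^+^^^**^** gives the pieces *+ +^^ +^^ ^** ^** +^^ ^** ^** ^** *+ *+ ^** *+ *+, which concatenate to the answer.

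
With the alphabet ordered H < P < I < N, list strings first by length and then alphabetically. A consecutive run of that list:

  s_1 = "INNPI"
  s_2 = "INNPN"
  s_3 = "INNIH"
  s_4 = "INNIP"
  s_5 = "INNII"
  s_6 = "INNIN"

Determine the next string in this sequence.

The successor of INNIN increments the rightmost position that isn't already N and resets every position after it to H.

INNNH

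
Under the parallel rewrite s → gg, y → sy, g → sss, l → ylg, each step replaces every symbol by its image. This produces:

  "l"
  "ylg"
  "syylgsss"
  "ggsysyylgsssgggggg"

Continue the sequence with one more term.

Rewriting the 18 symbols of ggsysyylgsssgggggg one by one yields sss sss gg sy gg sy sy ylg sss gg gg gg sss sss sss sss sss sss; concatenated:

ssssssggsyggsysyylgsssggggggssssssssssssssssss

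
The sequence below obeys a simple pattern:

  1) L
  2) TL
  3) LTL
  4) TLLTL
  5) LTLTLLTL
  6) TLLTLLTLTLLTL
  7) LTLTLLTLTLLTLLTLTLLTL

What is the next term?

TLLTLLTLTLLTLLTLTLLTLTLLTLLTLTLLTL

This is a Fibonacci-style word recurrence s(k) = s(k−2)·s(k−1): e.g. L·TL = LTL.
Continuing: TLLTLLTLTLLTL · LTLTLLTLTLLTLLTLTLLTL gives term 8.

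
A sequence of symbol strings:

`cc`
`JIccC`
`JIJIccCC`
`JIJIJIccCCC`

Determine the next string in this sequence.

Each term wraps the previous one in JI on the left and C on the right.
One more step from JIJIJIccCCC gives the answer.

JIJIJIJIccCCCC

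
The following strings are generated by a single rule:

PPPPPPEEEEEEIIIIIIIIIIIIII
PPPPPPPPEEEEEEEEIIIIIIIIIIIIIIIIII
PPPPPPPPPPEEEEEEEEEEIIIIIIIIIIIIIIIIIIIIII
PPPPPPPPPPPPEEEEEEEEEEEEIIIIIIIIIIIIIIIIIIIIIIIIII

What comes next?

PPPPPPPPPPPPPPEEEEEEEEEEEEEEIIIIIIIIIIIIIIIIIIIIIIIIIIIIII

Term n consists of 2n P's, followed by 2n E's, followed by 4n+2 I's, where the shown terms are n = 3, 4, 5, 6.
For the next term, n = 7, so the run lengths are 14, 14, 30.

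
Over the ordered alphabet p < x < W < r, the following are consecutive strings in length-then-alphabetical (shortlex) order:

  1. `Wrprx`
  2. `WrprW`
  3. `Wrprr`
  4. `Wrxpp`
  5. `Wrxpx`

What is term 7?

Continuing the enumeration 2 steps past Wrxpx: Wrxpx → WrxpW → (answer).

Wrxpr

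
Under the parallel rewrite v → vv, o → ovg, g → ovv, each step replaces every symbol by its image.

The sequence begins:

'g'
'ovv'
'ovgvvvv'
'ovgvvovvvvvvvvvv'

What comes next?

ovgvvovvvvvvovgvvvvvvvvvvvvvvvvvvvv

Replace each of the 16 characters of ovgvvovvvvvvvvvv in place — ovg vv ovv vv vv ovg vv vv vv vv vv vv vv vv vv vv — and concatenate.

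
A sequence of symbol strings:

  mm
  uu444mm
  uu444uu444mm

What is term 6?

The strings grow by a fixed prefix uu444 each time.
From uu444uu444mm, 3 further steps: uu444uu444mm → uu444uu444uu444mm → uu444uu444uu444uu444mm → (answer).

uu444uu444uu444uu444uu444mm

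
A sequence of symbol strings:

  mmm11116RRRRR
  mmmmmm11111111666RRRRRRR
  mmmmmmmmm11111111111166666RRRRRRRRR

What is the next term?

mmmmmmmmmmmm11111111111111116666666RRRRRRRRRRR

Each string has the form m^{3n} 1^{4n} 6^{2n-1} R^{2n+3} (n = 1, 2, …).
At n = 4 the blocks have lengths 12, 16, 7, 11.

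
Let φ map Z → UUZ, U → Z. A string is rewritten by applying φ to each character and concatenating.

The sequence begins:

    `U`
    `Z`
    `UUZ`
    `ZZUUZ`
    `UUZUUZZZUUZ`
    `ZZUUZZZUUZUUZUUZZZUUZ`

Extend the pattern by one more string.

Applying the rule to each of the 21 symbols of ZZUUZZZUUZUUZUUZZZUUZ gives the pieces UUZ UUZ Z Z UUZ UUZ UUZ Z Z UUZ Z Z UUZ Z Z UUZ UUZ UUZ Z Z UUZ, which concatenate to the answer.

UUZUUZZZUUZUUZUUZZZUUZZZUUZZZUUZUUZUUZZZUUZ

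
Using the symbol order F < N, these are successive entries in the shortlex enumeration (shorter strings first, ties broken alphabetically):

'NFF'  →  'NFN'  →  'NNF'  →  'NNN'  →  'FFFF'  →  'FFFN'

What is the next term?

FFNF

The successor of FFFN increments the rightmost position that isn't already N and resets every position after it to F.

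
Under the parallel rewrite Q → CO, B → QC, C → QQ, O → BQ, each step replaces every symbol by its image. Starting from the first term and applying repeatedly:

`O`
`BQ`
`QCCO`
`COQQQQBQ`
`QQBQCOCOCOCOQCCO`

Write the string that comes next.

Applying the rule to each of the 16 symbols of QQBQCOCOCOCOQCCO gives the pieces CO CO QC CO QQ BQ QQ BQ QQ BQ QQ BQ CO QQ QQ BQ, which concatenate to the answer.

COCOQCCOQQBQQQBQQQBQQQBQCOQQQQBQ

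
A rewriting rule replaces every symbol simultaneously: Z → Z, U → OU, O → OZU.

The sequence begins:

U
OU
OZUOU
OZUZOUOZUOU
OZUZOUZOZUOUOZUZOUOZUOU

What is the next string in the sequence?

φ(OZUZOUZOZUOUOZUZOUOZUOU) expands symbol-by-symbol to OZU Z OU Z OZU OU Z OZU Z OU OZU OU OZU Z OU Z OZU OU OZU Z OU OZU OU; joining the 23 pieces gives the next term.

OZUZOUZOZUOUZOZUZOUOZUOUOZUZOUZOZUOUOZUZOUOZUOU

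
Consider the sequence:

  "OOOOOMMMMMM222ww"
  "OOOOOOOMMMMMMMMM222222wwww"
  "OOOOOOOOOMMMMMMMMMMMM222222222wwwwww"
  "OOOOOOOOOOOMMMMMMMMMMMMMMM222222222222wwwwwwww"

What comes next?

Each string has the form O^{2n+3} M^{3n+3} 2^{3n} w^{2n} (n = 1, 2, …).
Setting n = 5 gives 13, 18, 15, 10 characters in each block.

OOOOOOOOOOOOOMMMMMMMMMMMMMMMMMM222222222222222wwwwwwwwww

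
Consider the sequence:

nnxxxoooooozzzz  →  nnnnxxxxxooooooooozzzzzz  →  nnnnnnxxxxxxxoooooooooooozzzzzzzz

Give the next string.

nnnnnnnnxxxxxxxxxooooooooooooooozzzzzzzzzz

Each string has the form n^{2n-2} x^{2n-1} o^{3n} z^{2n}, where the shown terms are n = 2, 3, 4.
At n = 5 the blocks have lengths 8, 9, 15, 10.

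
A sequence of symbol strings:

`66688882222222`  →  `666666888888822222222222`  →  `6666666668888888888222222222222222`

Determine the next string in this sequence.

Each string has the form 6^{3n} 8^{3n+1} 2^{4n+3} (n = 1, 2, …).
For the next term, n = 4, so the run lengths are 12, 13, 19.

66666666666688888888888882222222222222222222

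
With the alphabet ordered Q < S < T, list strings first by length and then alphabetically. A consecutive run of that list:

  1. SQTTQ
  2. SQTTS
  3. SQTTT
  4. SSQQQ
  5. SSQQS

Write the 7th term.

Advancing 2 positions from SSQQS through SSQQS → SSQQT reaches term 7.

SSQSQ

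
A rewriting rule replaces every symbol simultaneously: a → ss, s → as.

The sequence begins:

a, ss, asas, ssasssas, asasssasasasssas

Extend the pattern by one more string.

φ(asasssasasasssas) expands symbol-by-symbol to ss as ss as as as ss as ss as ss as as as ss as; joining the 16 pieces gives the next term.

ssasssasasasssasssasssasasasssas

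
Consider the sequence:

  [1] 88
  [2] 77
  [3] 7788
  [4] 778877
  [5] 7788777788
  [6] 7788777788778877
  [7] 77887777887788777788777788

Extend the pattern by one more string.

778877778877887777887777887788777788778877

This is a Fibonacci-style word recurrence s(k) = s(k−1)·s(k−2): e.g. 77·88 = 7788.
So term 8 is 77887777887788777788777788·7788777788778877.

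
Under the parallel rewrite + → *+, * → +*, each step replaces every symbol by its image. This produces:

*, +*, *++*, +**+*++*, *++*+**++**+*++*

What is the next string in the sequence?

+**+*++**++*+**+*++*+**++**+*++*

Replace each of the 16 characters of *++*+**++**+*++* in place — +* *+ *+ +* *+ +* +* *+ *+ +* +* *+ +* *+ *+ +* — and concatenate.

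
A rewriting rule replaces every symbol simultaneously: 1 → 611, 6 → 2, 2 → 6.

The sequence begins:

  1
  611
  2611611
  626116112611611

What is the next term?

Applying the rule to each of the 15 symbols of 626116112611611 gives the pieces 2 6 2 611 611 2 611 611 6 2 611 611 2 611 611, which concatenate to the answer.

2626116112611611626116112611611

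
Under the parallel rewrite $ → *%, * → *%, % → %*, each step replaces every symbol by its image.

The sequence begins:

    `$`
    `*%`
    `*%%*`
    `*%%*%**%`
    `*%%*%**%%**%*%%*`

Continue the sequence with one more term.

φ(*%%*%**%%**%*%%*) expands symbol-by-symbol to *% %* %* *% %* *% *% %* %* *% *% %* *% %* %* *%; joining the 16 pieces gives the next term.

*%%*%**%%**%*%%*%**%*%%**%%*%**%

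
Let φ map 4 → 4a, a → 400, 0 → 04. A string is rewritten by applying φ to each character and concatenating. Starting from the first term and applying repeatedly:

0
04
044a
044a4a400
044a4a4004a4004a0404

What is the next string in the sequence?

Rewriting the 20 symbols of 044a4a4004a4004a0404 one by one yields 04 4a 4a 400 4a 400 4a 04 04 4a 400 4a 04 04 4a 400 04 4a 04 4a; concatenated:

044a4a4004a4004a04044a4004a04044a400044a044a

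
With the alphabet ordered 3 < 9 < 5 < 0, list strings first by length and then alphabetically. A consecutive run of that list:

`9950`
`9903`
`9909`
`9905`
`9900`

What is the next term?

9533

Treat 9900 as a base-4 numeral over the given alphabet and add one, carrying through any trailing 0's.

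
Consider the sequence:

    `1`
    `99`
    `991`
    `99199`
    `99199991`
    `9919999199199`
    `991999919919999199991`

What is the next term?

From term 3 onward, concatenate the last term with the second-to-last: 99·1 = 991, 991·99 = 99199, …
The next term joins 991999919919999199991 and 9919999199199.

9919999199199991999919919999199199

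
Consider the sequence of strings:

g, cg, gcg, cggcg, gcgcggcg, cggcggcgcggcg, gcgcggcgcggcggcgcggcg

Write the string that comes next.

cggcggcgcggcggcgcggcgcggcggcgcggcg

Each term (from the third on) is the two preceding terms concatenated in order: term 3 = g·cg = gcg.
So term 8 is cggcggcgcggcg·gcgcggcgcggcggcgcggcg.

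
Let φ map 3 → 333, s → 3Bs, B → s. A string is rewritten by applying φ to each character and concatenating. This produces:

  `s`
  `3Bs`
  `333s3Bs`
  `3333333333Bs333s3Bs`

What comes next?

333333333333333333333333333333s3Bs3333333333Bs333s3Bs

Applying the rule to each of the 19 symbols of 3333333333Bs333s3Bs gives the pieces 333 333 333 333 333 333 333 333 333 333 s 3Bs 333 333 333 3Bs 333 s 3Bs, which concatenate to the answer.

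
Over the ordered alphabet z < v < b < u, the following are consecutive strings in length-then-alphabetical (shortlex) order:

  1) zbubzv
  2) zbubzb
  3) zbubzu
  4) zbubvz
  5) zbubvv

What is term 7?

Advancing 2 positions from zbubvv through zbubvv → zbubvb reaches term 7.

zbubvu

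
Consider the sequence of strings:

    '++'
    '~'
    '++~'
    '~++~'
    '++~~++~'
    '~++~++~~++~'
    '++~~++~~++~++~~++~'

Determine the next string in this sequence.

~++~++~~++~++~~++~~++~++~~++~

From term 3 onward, concatenate the second-to-last term with the last: ++·~ = ++~, ~·++~ = ~++~, …
Continuing: ~++~++~~++~ · ++~~++~~++~++~~++~ gives term 8.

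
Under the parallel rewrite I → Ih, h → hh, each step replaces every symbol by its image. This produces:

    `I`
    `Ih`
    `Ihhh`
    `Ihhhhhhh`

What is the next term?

Expanding Ihhhhhhh: I→Ih, h→hh, h→hh, h→hh, h→hh, h→hh, h→hh, h→hh. Concatenated: Ih hh hh hh hh hh hh hh.

Ihhhhhhhhhhhhhhh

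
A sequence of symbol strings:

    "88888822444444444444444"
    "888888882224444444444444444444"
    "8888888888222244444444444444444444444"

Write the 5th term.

Each string has the form 8^{2n} 2^{n-1} 4^{4n+3}, where the shown terms are n = 3, 4, 5.
For term 5, n = 7, so the run lengths are 14, 6, 31.

888888888888882222224444444444444444444444444444444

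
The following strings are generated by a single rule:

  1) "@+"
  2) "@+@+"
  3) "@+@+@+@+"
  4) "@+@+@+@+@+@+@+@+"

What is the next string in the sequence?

Each string is two copies of the previous one concatenated.
Doubling @+@+@+@+@+@+@+@+:

@+@+@+@+@+@+@+@+@+@+@+@+@+@+@+@+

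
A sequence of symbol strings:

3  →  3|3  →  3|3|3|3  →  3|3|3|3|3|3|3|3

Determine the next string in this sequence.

3|3|3|3|3|3|3|3|3|3|3|3|3|3|3|3

s(k+1) = s(k)·|·s(k) — each term doubles the last with '|' between the halves.
So the next term is two copies of 3|3|3|3|3|3|3|3 with '|' between the halves.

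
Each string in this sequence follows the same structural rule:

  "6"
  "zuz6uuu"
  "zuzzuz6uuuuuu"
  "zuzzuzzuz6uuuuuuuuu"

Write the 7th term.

Every step adds zuz to the front and uuu to the end of the previous string.
From zuzzuzzuz6uuuuuuuuu, 3 further steps: zuzzuzzuz6uuuuuuuuu → zuzzuzzuzzuz6uuuuuuuuuuuu → zuzzuzzuzzuzzuz6uuuuuuuuuuuuuuu → (answer).

zuzzuzzuzzuzzuzzuz6uuuuuuuuuuuuuuuuuu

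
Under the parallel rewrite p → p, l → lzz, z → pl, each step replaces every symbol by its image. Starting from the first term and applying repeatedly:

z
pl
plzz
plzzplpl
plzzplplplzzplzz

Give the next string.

Replace each of the 16 characters of plzzplplplzzplzz in place — p lzz pl pl p lzz p lzz p lzz pl pl p lzz pl pl — and concatenate.

plzzplplplzzplzzplzzplplplzzplpl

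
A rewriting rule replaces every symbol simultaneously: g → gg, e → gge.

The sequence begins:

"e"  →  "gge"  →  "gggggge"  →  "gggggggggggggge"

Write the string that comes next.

φ(gggggggggggggge) expands symbol-by-symbol to gg gg gg gg gg gg gg gg gg gg gg gg gg gg gge; joining the 15 pieces gives the next term.

gggggggggggggggggggggggggggggge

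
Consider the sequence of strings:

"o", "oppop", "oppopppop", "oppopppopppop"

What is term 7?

oppopppopppopppopppopppop

Every step adds ppop to the end: s(k+1) = s(k)·ppop.
From oppopppopppop, 3 further steps: oppopppopppop → oppopppopppopppop → oppopppopppopppopppop → (answer).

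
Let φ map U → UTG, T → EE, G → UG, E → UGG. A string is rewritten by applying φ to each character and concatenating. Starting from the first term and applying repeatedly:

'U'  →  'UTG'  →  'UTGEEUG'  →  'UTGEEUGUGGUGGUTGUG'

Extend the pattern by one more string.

Replace each of the 18 characters of UTGEEUGUGGUGGUTGUG in place — UTG EE UG UGG UGG UTG UG UTG UG UG UTG UG UG UTG EE UG UTG UG — and concatenate.

UTGEEUGUGGUGGUTGUGUTGUGUGUTGUGUGUTGEEUGUTGUG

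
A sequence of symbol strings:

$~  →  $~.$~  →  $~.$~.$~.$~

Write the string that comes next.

$~.$~.$~.$~.$~.$~.$~.$~

Every step duplicates the string with '.' between the halves.
One more doubling of $~.$~.$~.$~ gives the answer.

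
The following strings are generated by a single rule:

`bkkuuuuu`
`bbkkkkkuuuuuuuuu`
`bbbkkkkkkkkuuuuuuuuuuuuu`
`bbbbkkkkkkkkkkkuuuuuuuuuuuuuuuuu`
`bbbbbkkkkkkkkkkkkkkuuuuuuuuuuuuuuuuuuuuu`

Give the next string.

bbbbbbkkkkkkkkkkkkkkkkkuuuuuuuuuuuuuuuuuuuuuuuuu

Reading off run lengths: b runs 1, 2, 3, 4, 5; k runs 2, 5, 8, 11, 14; u runs 5, 9, 13, 17, 21 — each is linear in n (n = 1, 2, …).
For the next term, n = 6, so the run lengths are 6, 17, 25.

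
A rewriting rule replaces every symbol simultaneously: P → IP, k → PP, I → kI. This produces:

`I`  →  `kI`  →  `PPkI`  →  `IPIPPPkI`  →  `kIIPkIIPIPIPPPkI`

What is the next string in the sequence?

PPkIkIIPPPkIkIIPkIIPkIIPIPIPPPkI

φ(kIIPkIIPIPIPPPkI) expands symbol-by-symbol to PP kI kI IP PP kI kI IP kI IP kI IP IP IP PP kI; joining the 16 pieces gives the next term.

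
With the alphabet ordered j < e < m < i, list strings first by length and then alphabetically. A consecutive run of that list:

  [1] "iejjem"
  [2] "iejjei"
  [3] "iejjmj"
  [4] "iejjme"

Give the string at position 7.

Stepping forward 3 times from iejjme: iejjme → iejjmm → iejjmi, then the target.

iejjij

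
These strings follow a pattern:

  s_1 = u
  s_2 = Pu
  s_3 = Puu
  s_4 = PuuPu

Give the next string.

PuuPuPuu

This is a Fibonacci-style word recurrence s(k) = s(k−1)·s(k−2): e.g. Pu·u = Puu.
The next term joins PuuPu and Puu.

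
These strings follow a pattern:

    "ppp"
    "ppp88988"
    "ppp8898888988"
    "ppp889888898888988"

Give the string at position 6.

The strings grow by a fixed suffix 88988 each time.
From ppp889888898888988, 2 further steps: ppp889888898888988 → ppp88988889888898888988 → (answer).

ppp8898888988889888898888988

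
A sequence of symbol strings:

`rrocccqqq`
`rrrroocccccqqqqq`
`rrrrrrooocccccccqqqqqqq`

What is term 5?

rrrrrrrrrrooooocccccccccccqqqqqqqqqqq

Each string has the form r^{2n} o^{n} c^{2n+1} q^{2n+1} (n = 1, 2, …).
At n = 5 the blocks have lengths 10, 5, 11, 11.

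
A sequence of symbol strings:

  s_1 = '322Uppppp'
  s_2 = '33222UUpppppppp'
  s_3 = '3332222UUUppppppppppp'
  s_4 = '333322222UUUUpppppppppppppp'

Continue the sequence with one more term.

Term n consists of n 3's, followed by n+1 2's, followed by n U's, followed by 3n+2 p's (n = 1, 2, …).
Setting n = 5 gives 5, 6, 5, 17 characters in each block.

33333222222UUUUUppppppppppppppppp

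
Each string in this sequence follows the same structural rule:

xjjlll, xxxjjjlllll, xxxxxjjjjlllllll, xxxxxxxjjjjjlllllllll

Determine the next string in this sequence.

xxxxxxxxxjjjjjjlllllllllll

Term n consists of 2n-1 x's, followed by n+1 j's, followed by 2n+1 l's (n = 1, 2, …).
At n = 5 the blocks have lengths 9, 6, 11.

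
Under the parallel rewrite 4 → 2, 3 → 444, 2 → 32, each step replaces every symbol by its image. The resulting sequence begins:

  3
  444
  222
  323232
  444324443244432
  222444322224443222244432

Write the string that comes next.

Replace each of the 24 characters of 222444322224443222244432 in place — 32 32 32 2 2 2 444 32 32 32 32 2 2 2 444 32 32 32 32 2 2 2 444 32 — and concatenate.

323232222444323232322224443232323222244432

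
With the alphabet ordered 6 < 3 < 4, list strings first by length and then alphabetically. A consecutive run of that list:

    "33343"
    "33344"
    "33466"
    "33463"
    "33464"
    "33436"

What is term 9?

33446

Advancing 3 positions from 33436 through 33436 → 33433 → 33434 reaches term 9.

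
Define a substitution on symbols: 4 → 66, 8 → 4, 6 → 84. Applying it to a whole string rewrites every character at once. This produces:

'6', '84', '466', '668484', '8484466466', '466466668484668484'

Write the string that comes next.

Replace each of the 18 characters of 466466668484668484 in place — 66 84 84 66 84 84 84 84 4 66 4 66 84 84 4 66 4 66 — and concatenate.

66848466848484844664668484466466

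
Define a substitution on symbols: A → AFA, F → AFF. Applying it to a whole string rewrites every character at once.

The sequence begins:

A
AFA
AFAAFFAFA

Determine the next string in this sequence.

Rewriting each symbol of AFAAFFAFA: A→AFA, F→AFF, A→AFA, A→AFA, F→AFF, F→AFF, A→AFA, F→AFF, A→AFA, which concatenates to AFA AFF AFA AFA AFF AFF AFA AFF AFA.

AFAAFFAFAAFAAFFAFFAFAAFFAFA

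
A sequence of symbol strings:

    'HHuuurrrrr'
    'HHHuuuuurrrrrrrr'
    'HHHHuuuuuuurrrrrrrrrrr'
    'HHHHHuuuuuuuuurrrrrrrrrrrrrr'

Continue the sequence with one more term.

HHHHHHuuuuuuuuuuurrrrrrrrrrrrrrrrr

The n-th term is n H's then 2n-1 u's then 3n-1 r's, where the shown terms are n = 2, 3, 4, 5.
Setting n = 6 gives 6, 11, 17 characters in each block.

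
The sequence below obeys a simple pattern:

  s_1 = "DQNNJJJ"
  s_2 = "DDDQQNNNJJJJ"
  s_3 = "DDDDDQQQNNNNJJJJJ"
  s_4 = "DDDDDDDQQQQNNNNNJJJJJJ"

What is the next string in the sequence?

Reading off run lengths: D runs 1, 3, 5, 7; Q runs 1, 2, 3, 4; N runs 2, 3, 4, 5; J runs 3, 4, 5, 6 — each is linear in n (n = 1, 2, …).
For the next term, n = 5, so the run lengths are 9, 5, 6, 7.

DDDDDDDDDQQQQQNNNNNNJJJJJJJ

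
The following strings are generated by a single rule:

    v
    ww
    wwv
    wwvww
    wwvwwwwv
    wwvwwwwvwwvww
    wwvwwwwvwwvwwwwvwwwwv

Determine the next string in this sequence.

Each term (from the third on) is the previous term followed by the one before it: term 3 = ww·v = wwv.
Continuing: wwvwwwwvwwvwwwwvwwwwv · wwvwwwwvwwvww gives term 8.

wwvwwwwvwwvwwwwvwwwwvwwvwwwwvwwvww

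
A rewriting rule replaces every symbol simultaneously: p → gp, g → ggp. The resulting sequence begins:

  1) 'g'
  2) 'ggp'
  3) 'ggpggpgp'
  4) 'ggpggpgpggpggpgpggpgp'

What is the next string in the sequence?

ggpggpgpggpggpgpggpgpggpggpgpggpggpgpggpgpggpggpgpggpgp

Replace each of the 21 characters of ggpggpgpggpggpgpggpgp in place — ggp ggp gp ggp ggp gp ggp gp ggp ggp gp ggp ggp gp ggp gp ggp ggp gp ggp gp — and concatenate.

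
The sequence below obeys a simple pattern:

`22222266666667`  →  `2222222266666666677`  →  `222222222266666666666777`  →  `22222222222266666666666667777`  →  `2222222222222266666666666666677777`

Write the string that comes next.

222222222222222266666666666666666777777

Reading off run lengths: 2 runs 6, 8, 10, 12, 14; 6 runs 7, 9, 11, 13, 15; 7 runs 1, 2, 3, 4, 5 — each is linear in n, where the shown terms are n = 2, 3, 4, 5, 6.
At n = 7 the blocks have lengths 16, 17, 6.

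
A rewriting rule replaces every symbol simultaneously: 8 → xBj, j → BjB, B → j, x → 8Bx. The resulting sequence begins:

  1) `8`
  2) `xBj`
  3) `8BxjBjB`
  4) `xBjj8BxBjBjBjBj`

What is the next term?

8BxjBjBBjBxBjj8BxjBjBjBjBjBjBjBjB

Applying the rule to each of the 15 symbols of xBjj8BxBjBjBjBj gives the pieces 8Bx j BjB BjB xBj j 8Bx j BjB j BjB j BjB j BjB, which concatenate to the answer.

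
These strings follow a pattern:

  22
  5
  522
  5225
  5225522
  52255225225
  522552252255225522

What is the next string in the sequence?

From term 3 onward, concatenate the last term with the second-to-last: 5·22 = 522, 522·5 = 5225, …
Continuing: 522552252255225522 · 52255225225 gives term 8.

52255225225522552252255225225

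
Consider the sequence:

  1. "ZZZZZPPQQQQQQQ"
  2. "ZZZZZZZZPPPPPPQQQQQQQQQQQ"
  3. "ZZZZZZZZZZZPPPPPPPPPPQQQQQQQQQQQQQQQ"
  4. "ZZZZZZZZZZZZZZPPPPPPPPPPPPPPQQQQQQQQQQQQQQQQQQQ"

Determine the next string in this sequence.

ZZZZZZZZZZZZZZZZZPPPPPPPPPPPPPPPPPPQQQQQQQQQQQQQQQQQQQQQQQ

Reading off run lengths: Z runs 5, 8, 11, 14; P runs 2, 6, 10, 14; Q runs 7, 11, 15, 19 — each is linear in n (n = 1, 2, …).
Setting n = 5 gives 17, 18, 23 characters in each block.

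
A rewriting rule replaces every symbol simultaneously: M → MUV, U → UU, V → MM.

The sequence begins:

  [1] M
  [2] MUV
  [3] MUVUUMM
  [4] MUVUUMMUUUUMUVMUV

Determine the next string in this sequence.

Applying the rule to each of the 17 symbols of MUVUUMMUUUUMUVMUV gives the pieces MUV UU MM UU UU MUV MUV UU UU UU UU MUV UU MM MUV UU MM, which concatenate to the answer.

MUVUUMMUUUUMUVMUVUUUUUUUUMUVUUMMMUVUUMM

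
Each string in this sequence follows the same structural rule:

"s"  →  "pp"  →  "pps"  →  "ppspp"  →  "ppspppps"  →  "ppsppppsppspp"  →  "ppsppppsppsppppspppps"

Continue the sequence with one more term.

ppsppppsppsppppsppppsppsppppsppspp

Each term (from the third on) is the previous term followed by the one before it: term 3 = pp·s = pps.
The next term joins ppsppppsppsppppspppps and ppsppppsppspp.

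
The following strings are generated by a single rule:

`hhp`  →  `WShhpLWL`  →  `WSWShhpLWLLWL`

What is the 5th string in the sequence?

Each term wraps the previous one in WS on the left and LWL on the right.
From WSWShhpLWLLWL, 2 further steps: WSWShhpLWLLWL → WSWSWShhpLWLLWLLWL → (answer).

WSWSWSWShhpLWLLWLLWLLWL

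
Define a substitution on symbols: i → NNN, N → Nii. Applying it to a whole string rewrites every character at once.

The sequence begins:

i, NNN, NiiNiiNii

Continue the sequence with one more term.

NiiNNNNNNNiiNNNNNNNiiNNNNNN

Apply φ to NiiNiiNii symbol by symbol: N→Nii, i→NNN, i→NNN, N→Nii, i→NNN, i→NNN, N→Nii, i→NNN, i→NNN; joined: Nii NNN NNN Nii NNN NNN Nii NNN NNN.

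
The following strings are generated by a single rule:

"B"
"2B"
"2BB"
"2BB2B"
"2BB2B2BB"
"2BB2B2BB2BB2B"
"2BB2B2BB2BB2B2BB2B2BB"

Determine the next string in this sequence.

Each term (from the third on) is the previous term followed by the one before it: term 3 = 2B·B = 2BB.
So term 8 is 2BB2B2BB2BB2B2BB2B2BB·2BB2B2BB2BB2B.

2BB2B2BB2BB2B2BB2B2BB2BB2B2BB2BB2B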